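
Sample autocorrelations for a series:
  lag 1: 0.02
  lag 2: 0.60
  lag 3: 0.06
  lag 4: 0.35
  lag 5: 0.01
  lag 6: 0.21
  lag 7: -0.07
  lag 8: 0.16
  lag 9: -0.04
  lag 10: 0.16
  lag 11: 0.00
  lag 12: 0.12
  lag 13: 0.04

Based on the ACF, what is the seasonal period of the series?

2

The largest autocorrelation is r_2 = 0.60, with weaker echoes at lags 4 (0.35), 6 (0.21), 8 (0.16) and 10 (0.16); the remaining lags stay at or below 0.12.
The dominant spike at lag 2 indicates a seasonal period of 2.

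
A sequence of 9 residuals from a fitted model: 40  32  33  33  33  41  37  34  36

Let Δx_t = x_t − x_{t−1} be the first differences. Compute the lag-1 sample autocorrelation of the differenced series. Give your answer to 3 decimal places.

First differences Δx: -8, 1, 0, 0, 8, -4, -3, 2
Mean of differences = -0.5000
Numerator Σ(Δx_t−Δx̄)(Δx_{t+1}−Δx̄) = -33.2500
Denominator Σ(Δx_t−Δx̄)² = 156.0000
r_1(Δx) = -33.2500 / 156.0000 = -0.213

-0.213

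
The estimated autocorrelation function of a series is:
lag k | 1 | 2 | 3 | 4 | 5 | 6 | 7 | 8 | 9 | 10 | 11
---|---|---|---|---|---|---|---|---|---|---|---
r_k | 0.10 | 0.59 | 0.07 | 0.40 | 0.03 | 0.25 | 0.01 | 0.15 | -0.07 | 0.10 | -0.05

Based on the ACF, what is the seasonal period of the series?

The largest autocorrelation is r_2 = 0.59, with weaker echoes at lags 4 (0.40), 6 (0.25) and 8 (0.15); the remaining lags stay at or below 0.10.
The dominant spike at lag 2 indicates a seasonal period of 2.

2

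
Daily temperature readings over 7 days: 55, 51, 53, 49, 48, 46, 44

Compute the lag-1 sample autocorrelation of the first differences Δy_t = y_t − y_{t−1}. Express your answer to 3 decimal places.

First differences Δy: -4, 2, -4, -1, -2, -2
Mean of differences = -1.8333
Numerator Σ(Δy_t−Δȳ)(Δy_{t+1}−Δȳ) = -18.5278
Denominator Σ(Δy_t−Δȳ)² = 24.8333
r_1(Δy) = -18.5278 / 24.8333 = -0.746

-0.746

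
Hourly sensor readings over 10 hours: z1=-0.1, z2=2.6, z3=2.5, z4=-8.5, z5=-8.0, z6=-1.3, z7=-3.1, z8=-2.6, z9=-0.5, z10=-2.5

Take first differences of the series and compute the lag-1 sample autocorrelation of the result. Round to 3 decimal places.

First differences Δz: 2.7, -0.1, -11.0, 0.5, 6.7, -1.8, 0.5, 2.1, -2.0
Mean of differences = -0.2667
Numerator Σ(Δz_t−Δz̄)(Δz_{t+1}−Δz̄) = -18.3278
Denominator Σ(Δz_t−Δz̄)² = 184.7000
r_1(Δz) = -18.3278 / 184.7000 = -0.099

-0.099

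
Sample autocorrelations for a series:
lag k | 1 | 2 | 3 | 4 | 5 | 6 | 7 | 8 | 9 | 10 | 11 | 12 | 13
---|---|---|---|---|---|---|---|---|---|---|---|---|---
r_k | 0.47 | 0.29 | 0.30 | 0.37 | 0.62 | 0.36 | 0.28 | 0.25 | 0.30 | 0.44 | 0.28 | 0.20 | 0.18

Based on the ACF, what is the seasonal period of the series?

The largest autocorrelation is r_5 = 0.62; the remaining lags stay at or below 0.47. The elevated value at lag 1 (0.47), dropping to 0.29 at lag 2, reflects decaying short-term dependence rather than seasonality.
The dominant spike at lag 5 indicates a seasonal period of 5.

5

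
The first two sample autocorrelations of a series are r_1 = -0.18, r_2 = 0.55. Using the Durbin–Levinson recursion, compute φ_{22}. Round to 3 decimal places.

0.535

φ_{22} = (r_2 − r_1²) / (1 − r_1²)
r_1² = (-0.18)² = 0.0324
Numerator = 0.55 − 0.0324 = 0.5176; denominator = 1 − 0.0324 = 0.9676
φ_{22} = 0.5176 / 0.9676 = 0.535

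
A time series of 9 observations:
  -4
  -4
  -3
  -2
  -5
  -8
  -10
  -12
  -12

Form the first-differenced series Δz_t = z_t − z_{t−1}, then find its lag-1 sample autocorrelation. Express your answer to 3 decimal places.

0.400

First differences Δz: 0, 1, 1, -3, -3, -2, -2, 0
Mean of differences = -1.0000
Numerator Σ(Δz_t−Δz̄)(Δz_{t+1}−Δz̄) = 8.0000
Denominator Σ(Δz_t−Δz̄)² = 20.0000
r_1(Δz) = 8.0000 / 20.0000 = 0.400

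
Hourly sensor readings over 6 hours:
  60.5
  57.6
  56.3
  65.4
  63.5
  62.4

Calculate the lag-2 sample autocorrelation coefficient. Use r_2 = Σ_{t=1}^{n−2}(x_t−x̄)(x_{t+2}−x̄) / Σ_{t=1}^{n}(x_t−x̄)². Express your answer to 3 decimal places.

-0.296

Mean x̄ = (60.5 + 57.6 + 56.3 + 65.4 + 63.5 + 62.4)/6 = 60.9500
Deviations from mean: -0.4500, -3.3500, -4.6500, 4.4500, 2.5500, 1.4500
Σ(x_t−x̄)(x_{t+2}−x̄) = (2.0925) + (-14.9075) + (-11.8575) + (6.4525) = -18.2200
Denominator Σ(x_t−x̄)² = 61.4550
r_2 = -18.2200 / 61.4550 = -0.296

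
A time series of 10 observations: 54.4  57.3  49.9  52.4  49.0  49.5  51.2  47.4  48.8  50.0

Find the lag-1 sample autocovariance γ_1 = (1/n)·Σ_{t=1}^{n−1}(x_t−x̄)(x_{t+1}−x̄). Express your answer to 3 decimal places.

Mean x̄ = (54.4 + 57.3 + 49.9 + 52.4 + 49.0 + 49.5 + 51.2 + 47.4 + 48.8 + 50.0)/10 = 50.9900
Σ_{t=1}^{9}(x_t−x̄)(x_{t+1}−x̄) = 22.2249
γ_1 = 22.2249 / 10 = 2.222

2.222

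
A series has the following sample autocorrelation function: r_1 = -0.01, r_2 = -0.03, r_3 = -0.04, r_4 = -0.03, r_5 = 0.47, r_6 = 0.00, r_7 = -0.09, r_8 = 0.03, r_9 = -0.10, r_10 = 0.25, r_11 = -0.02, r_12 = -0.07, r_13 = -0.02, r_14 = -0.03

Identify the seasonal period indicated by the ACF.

The largest autocorrelation is r_5 = 0.47, with a weaker echo at lag 10 (0.25); the remaining lags stay at or below 0.03.
The dominant spike at lag 5 indicates a seasonal period of 5.

5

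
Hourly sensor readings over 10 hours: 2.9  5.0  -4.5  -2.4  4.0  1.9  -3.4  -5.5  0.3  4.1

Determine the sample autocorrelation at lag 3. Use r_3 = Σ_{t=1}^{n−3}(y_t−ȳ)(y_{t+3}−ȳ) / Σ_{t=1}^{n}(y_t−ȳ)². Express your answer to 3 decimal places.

Mean ȳ = (2.9 + 5.0 − 4.5 − 2.4 + 4.0 + 1.9 − 3.4 − 5.5 + 0.3 + 4.1)/10 = 0.2400
Σ(y_t−ȳ)(y_{t+3}−ȳ) = (-7.0224) + (17.8976) + (-7.8684) + (9.6096) + (-21.5824) + (0.0996) + (-14.0504) = -22.9168
Denominator Σ(y_t−ȳ)² = 137.1640
r_3 = -22.9168 / 137.1640 = -0.167

-0.167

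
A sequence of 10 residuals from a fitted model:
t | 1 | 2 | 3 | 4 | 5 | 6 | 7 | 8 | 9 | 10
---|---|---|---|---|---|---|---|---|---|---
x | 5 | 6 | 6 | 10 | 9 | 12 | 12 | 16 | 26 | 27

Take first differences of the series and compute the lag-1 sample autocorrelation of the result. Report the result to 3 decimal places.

-0.131

First differences Δx: 1, 0, 4, -1, 3, 0, 4, 10, 1
Mean of differences = 2.4444
Numerator Σ(Δx_t−Δx̄)(Δx_{t+1}−Δx̄) = -11.8642
Denominator Σ(Δx_t−Δx̄)² = 90.2222
r_1(Δx) = -11.8642 / 90.2222 = -0.131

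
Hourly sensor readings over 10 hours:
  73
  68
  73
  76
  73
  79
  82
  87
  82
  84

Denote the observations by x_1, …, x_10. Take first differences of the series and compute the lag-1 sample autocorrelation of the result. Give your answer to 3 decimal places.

-0.375

First differences Δx: -5, 5, 3, -3, 6, 3, 5, -5, 2
Mean of differences = 1.2222
Numerator Σ(Δx_t−Δx̄)(Δx_{t+1}−Δx̄) = -57.6049
Denominator Σ(Δx_t−Δx̄)² = 153.5556
r_1(Δx) = -57.6049 / 153.5556 = -0.375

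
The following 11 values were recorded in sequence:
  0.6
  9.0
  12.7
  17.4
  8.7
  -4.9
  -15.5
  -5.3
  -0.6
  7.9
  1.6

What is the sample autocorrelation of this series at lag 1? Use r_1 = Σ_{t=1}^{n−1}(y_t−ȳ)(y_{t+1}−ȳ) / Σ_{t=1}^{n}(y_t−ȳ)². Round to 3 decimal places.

Mean ȳ = (0.6 + 9.0 + 12.7 + 17.4 + 8.7 − 4.9 − 15.5 − 5.3 − 0.6 + 7.9 + 1.6)/11 = 2.8727
Numerator Σ_{t=1}^{10}(y_t−ȳ)(y_{t+1}−ȳ) = 525.8993
Denominator Σ(y_t−ȳ)² = 888.0018
r_1 = 525.8993 / 888.0018 = 0.592

0.592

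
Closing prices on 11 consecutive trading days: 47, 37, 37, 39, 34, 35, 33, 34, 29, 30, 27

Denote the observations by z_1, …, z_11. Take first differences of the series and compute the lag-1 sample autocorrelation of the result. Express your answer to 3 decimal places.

-0.385

First differences Δz: -10, 0, 2, -5, 1, -2, 1, -5, 1, -3
Mean of differences = -2.0000
Numerator Σ(Δz_t−Δz̄)(Δz_{t+1}−Δz̄) = -50.0000
Denominator Σ(Δz_t−Δz̄)² = 130.0000
r_1(Δz) = -50.0000 / 130.0000 = -0.385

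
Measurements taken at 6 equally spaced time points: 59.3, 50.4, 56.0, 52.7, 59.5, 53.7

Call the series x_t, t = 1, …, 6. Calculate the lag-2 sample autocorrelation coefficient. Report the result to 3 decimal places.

Mean x̄ = (59.3 + 50.4 + 56.0 + 52.7 + 59.5 + 53.7)/6 = 55.2667
Σ(x_t−x̄)(x_{t+2}−x̄) = (2.9578) + (12.4911) + (3.1044) + (4.0211) = 22.5744
Denominator Σ(x_t−x̄)² = 67.4533
r_2 = 22.5744 / 67.4533 = 0.335

0.335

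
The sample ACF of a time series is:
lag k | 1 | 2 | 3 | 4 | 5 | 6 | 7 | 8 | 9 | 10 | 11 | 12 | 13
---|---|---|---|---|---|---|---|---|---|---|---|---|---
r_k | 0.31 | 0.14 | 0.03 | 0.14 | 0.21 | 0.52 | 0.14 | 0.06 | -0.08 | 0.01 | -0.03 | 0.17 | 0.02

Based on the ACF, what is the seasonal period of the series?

6

The largest autocorrelation is r_6 = 0.52; the remaining lags stay at or below 0.31. The elevated value at lag 1 (0.31), dropping to 0.14 at lag 2, reflects decaying short-term dependence rather than seasonality.
The dominant spike at lag 6 indicates a seasonal period of 6.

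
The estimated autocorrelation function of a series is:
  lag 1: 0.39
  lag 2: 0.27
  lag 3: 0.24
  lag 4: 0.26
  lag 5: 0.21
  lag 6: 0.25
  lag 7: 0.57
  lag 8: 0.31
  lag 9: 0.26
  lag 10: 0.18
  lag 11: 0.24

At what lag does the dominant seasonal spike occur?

The largest autocorrelation is r_7 = 0.57; the remaining lags stay at or below 0.39. The elevated value at lag 1 (0.39), dropping to 0.27 at lag 2, reflects decaying short-term dependence rather than seasonality.
The dominant spike at lag 7 indicates a seasonal period of 7.

7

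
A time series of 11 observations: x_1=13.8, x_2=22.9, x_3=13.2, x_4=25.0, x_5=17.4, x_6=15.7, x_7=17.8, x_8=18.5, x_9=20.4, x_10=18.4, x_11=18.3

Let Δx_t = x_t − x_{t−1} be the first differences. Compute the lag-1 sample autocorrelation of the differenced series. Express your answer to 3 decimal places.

-0.728

First differences Δx: 9.1, -9.7, 11.8, -7.6, -1.7, 2.1, 0.7, 1.9, -2.0, -0.1
Mean of differences = 0.4500
Numerator Σ(Δx_t−Δx̄)(Δx_{t+1}−Δx̄) = -282.0375
Denominator Σ(Δx_t−Δx̄)² = 387.2850
r_1(Δx) = -282.0375 / 387.2850 = -0.728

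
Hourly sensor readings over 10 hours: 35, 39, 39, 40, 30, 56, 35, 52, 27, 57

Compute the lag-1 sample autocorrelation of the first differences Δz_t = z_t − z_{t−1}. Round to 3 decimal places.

First differences Δz: 4, 0, 1, -10, 26, -21, 17, -25, 30
Mean of differences = 2.4444
Numerator Σ(Δz_t−Δz̄)(Δz_{t+1}−Δz̄) = -2324.6420
Denominator Σ(Δz_t−Δz̄)² = 2994.2222
r_1(Δz) = -2324.6420 / 2994.2222 = -0.776

-0.776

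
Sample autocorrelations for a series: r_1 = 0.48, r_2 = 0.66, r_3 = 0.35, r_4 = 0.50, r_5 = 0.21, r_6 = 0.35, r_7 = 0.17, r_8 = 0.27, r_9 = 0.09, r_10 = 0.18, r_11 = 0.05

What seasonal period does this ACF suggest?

2

The largest autocorrelation is r_2 = 0.66, with a weaker echo at lag 4 (0.50); the remaining lags stay at or below 0.48.
The dominant spike at lag 2 indicates a seasonal period of 2.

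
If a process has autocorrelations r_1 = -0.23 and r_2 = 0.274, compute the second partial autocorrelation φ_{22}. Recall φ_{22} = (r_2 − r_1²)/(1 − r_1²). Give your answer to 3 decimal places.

φ_{22} = (r_2 − r_1²) / (1 − r_1²)
r_1² = (-0.23)² = 0.0529
Numerator = 0.274 − 0.0529 = 0.2211; denominator = 1 − 0.0529 = 0.9471
φ_{22} = 0.2211 / 0.9471 = 0.233

0.233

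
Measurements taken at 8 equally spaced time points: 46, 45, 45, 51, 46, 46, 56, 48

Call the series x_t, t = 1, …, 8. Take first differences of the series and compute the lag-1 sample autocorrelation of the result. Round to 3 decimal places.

First differences Δx: -1, 0, 6, -5, 0, 10, -8
Mean of differences = 0.2857
Numerator Σ(Δx_t−Δx̄)(Δx_{t+1}−Δx̄) = -113.2245
Denominator Σ(Δx_t−Δx̄)² = 225.4286
r_1(Δx) = -113.2245 / 225.4286 = -0.502

-0.502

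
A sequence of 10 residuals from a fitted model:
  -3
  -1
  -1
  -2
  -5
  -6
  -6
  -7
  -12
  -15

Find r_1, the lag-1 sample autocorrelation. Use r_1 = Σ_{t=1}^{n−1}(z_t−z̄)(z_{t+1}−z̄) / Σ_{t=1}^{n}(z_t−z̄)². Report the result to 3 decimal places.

Mean z̄ = (-3 − 1 − 1 − 2 − 5 − 6 − 6 − 7 − 12 − 15)/10 = -5.8000
Numerator Σ_{t=1}^{9}(z_t−z̄)(z_{t+1}−z̄) = 122.3600
Denominator Σ(z_t−z̄)² = 193.6000
r_1 = 122.3600 / 193.6000 = 0.632

0.632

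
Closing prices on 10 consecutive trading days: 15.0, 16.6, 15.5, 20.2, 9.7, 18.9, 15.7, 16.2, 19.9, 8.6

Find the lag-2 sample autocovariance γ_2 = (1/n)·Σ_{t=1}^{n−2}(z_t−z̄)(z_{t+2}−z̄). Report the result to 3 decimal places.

Mean z̄ = (15.0 + 16.6 + 15.5 + 20.2 + 9.7 + 18.9 + 15.7 + 16.2 + 19.9 + 8.6)/10 = 15.6300
Σ_{t=1}^{8}(z_t−z̄)(z_{t+2}−z̄) = 17.9702
γ_2 = 17.9702 / 10 = 1.797

1.797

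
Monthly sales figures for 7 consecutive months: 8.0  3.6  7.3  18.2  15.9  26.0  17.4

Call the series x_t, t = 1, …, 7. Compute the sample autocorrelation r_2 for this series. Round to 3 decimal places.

0.111

Mean x̄ = (8.0 + 3.6 + 7.3 + 18.2 + 15.9 + 26.0 + 17.4)/7 = 13.7714
Σ(x_t−x̄)(x_{t+2}−x̄) = (37.3494) + (-45.0449) + (-13.7749) + (54.1551) + (7.7237) = 40.4084
Denominator Σ(x_t−x̄)² = 365.4943
r_2 = 40.4084 / 365.4943 = 0.111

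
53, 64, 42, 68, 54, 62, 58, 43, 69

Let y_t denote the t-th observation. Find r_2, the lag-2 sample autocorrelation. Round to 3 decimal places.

Mean ȳ = (53 + 64 + 42 + 68 + 54 + 62 + 58 + 43 + 69)/9 = 57.0000
Σ(y_t−ȳ)(y_{t+2}−ȳ) = (60.0000) + (77.0000) + (45.0000) + (55.0000) + (-3.0000) + (-70.0000) + (12.0000) = 176.0000
Denominator Σ(y_t−ȳ)² = 786.0000
r_2 = 176.0000 / 786.0000 = 0.224

0.224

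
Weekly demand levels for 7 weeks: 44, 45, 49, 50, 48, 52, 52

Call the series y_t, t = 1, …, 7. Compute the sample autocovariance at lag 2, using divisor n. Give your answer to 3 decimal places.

Mean ȳ = (44 + 45 + 49 + 50 + 48 + 52 + 52)/7 = 48.5714
Σ_{t=1}^{5}(y_t−ȳ)(y_{t+2}−ȳ) = -4.3673
γ_2 = -4.3673 / 7 = -0.624

-0.624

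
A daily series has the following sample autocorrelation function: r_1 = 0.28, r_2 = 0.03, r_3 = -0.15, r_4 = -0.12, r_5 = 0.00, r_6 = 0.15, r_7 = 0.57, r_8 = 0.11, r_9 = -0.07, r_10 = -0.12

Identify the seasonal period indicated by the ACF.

The largest autocorrelation is r_7 = 0.57; the remaining lags stay at or below 0.28. The elevated value at lag 1 (0.28), dropping to 0.03 at lag 2, reflects decaying short-term dependence rather than seasonality.
The dominant spike at lag 7 indicates a seasonal period of 7.

7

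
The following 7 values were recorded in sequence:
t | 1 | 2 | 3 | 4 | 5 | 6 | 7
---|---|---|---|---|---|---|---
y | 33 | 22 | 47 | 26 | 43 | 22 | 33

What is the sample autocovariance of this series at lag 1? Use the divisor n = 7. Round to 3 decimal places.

Mean ȳ = (33 + 22 + 47 + 26 + 43 + 22 + 33)/7 = 32.2857
Deviations: 0.7143, -10.2857, 14.7143, -6.2857, 10.7143, -10.2857, 0.7143
Σ_{t=1}^{6}(y_t−ȳ)(y_{t+1}−ȳ) = -436.0816
γ_1 = -436.0816 / 7 = -62.297

-62.297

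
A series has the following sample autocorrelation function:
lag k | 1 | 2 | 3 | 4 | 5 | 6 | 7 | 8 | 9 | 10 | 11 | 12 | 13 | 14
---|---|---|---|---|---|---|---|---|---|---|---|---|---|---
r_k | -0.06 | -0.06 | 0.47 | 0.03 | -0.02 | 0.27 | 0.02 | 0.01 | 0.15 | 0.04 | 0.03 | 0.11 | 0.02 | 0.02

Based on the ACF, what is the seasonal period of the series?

The largest autocorrelation is r_3 = 0.47, with weaker echoes at lags 6 (0.27) and 9 (0.15); the remaining lags stay at or below 0.11.
The dominant spike at lag 3 indicates a seasonal period of 3.

3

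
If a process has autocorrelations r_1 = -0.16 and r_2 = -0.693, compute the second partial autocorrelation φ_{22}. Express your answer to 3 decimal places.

-0.737

φ_{22} = (r_2 − r_1²) / (1 − r_1²)
r_1² = (-0.16)² = 0.0256
Numerator = -0.693 − 0.0256 = -0.7186; denominator = 1 − 0.0256 = 0.9744
φ_{22} = -0.7186 / 0.9744 = -0.737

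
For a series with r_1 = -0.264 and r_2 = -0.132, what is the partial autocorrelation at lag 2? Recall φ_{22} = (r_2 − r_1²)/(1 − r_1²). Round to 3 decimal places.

-0.217

φ_{22} = (r_2 − r_1²) / (1 − r_1²)
r_1² = (-0.264)² = 0.069696
Numerator = -0.132 − 0.0697 = -0.2017; denominator = 1 − 0.0697 = 0.9303
φ_{22} = -0.2017 / 0.9303 = -0.217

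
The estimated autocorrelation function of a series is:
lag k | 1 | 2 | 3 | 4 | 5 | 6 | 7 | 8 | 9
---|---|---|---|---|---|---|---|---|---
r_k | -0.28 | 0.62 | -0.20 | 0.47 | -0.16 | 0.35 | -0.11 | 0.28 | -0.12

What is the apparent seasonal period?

2

The largest autocorrelation is r_2 = 0.62, with weaker echoes at lags 4 (0.47), 6 (0.35) and 8 (0.28); the remaining lags stay at or below -0.11.
The dominant spike at lag 2 indicates a seasonal period of 2.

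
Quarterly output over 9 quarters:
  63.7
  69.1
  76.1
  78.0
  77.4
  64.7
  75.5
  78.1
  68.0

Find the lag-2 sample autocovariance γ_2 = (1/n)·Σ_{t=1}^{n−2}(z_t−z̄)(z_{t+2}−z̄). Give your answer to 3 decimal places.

-12.919

Mean z̄ = (63.7 + 69.1 + 76.1 + 78.0 + 77.4 + 64.7 + 75.5 + 78.1 + 68.0)/9 = 72.2889
Σ_{t=1}^{7}(z_t−z̄)(z_{t+2}−z̄) = -116.2669
γ_2 = -116.2669 / 9 = -12.919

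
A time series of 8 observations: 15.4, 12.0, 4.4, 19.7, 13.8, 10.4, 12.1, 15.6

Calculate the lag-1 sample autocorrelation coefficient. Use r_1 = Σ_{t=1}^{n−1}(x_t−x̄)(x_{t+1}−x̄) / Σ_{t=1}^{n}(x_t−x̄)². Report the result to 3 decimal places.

Mean x̄ = (15.4 + 12.0 + 4.4 + 19.7 + 13.8 + 10.4 + 12.1 + 15.6)/8 = 12.9250
Deviations from mean: 2.4750, -0.9250, -8.5250, 6.7750, 0.8750, -2.5250, -0.8250, 2.6750
Numerator Σ_{t=1}^{7}(x_t−x̄)(x_{t+1}−x̄) = -48.5656
Denominator Σ(x_t−x̄)² = 140.5350
r_1 = -48.5656 / 140.5350 = -0.346

-0.346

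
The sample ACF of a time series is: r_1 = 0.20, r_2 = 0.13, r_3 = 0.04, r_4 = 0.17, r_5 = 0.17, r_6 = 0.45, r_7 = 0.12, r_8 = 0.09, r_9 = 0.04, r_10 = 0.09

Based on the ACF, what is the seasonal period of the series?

The largest autocorrelation is r_6 = 0.45; the remaining lags stay at or below 0.20. The elevated value at lag 1 (0.20), dropping to 0.13 at lag 2, reflects decaying short-term dependence rather than seasonality.
The dominant spike at lag 6 indicates a seasonal period of 6.

6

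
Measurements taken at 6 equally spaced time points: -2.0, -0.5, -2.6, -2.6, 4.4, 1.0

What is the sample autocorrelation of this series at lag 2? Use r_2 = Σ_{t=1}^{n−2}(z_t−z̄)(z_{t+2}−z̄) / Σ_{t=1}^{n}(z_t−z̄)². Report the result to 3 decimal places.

Mean z̄ = (-2.0 − 0.5 − 2.6 − 2.6 + 4.4 + 1.0)/6 = -0.3833
Deviations from mean: -1.6167, -0.1167, -2.2167, -2.2167, 4.7833, 1.3833
Σ(z_t−z̄)(z_{t+2}−z̄) = (3.5836) + (0.2586) + (-10.6031) + (-3.0664) = -9.8272
Denominator Σ(z_t−z̄)² = 37.2483
r_2 = -9.8272 / 37.2483 = -0.264

-0.264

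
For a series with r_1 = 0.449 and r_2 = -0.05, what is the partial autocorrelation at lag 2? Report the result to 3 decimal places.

-0.315

φ_{22} = (r_2 − r_1²) / (1 − r_1²)
r_1² = (0.449)² = 0.201601
Numerator = -0.05 − 0.2016 = -0.2516; denominator = 1 − 0.2016 = 0.7984
φ_{22} = -0.2516 / 0.7984 = -0.315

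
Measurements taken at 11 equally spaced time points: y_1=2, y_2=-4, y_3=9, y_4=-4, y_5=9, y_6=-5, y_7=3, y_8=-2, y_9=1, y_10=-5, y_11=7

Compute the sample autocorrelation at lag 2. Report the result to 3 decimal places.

0.597

Mean ȳ = (2 − 4 + 9 − 4 + 9 − 5 + 3 − 2 + 1 − 5 + 7)/11 = 1.0000
Numerator Σ_{t=1}^{9}(y_t−ȳ)(y_{t+2}−ȳ) = 179.0000
Denominator Σ(y_t−ȳ)² = 300.0000
r_2 = 179.0000 / 300.0000 = 0.597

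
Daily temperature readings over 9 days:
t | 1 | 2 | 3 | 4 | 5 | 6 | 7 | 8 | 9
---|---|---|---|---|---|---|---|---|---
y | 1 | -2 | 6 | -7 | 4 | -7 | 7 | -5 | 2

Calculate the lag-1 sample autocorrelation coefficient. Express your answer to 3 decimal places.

-0.887

Mean ȳ = (1 − 2 + 6 − 7 + 4 − 7 + 7 − 5 + 2)/9 = -0.1111
Numerator Σ_{t=1}^{8}(y_t−ȳ)(y_{t+1}−ȳ) = -206.4568
Denominator Σ(y_t−ȳ)² = 232.8889
r_1 = -206.4568 / 232.8889 = -0.887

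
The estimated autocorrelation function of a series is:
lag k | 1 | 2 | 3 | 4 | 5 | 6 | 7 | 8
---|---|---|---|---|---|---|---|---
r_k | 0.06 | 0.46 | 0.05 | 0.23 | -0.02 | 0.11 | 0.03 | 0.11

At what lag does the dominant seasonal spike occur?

2

The largest autocorrelation is r_2 = 0.46, with a weaker echo at lag 4 (0.23); the remaining lags stay at or below 0.11.
The dominant spike at lag 2 indicates a seasonal period of 2.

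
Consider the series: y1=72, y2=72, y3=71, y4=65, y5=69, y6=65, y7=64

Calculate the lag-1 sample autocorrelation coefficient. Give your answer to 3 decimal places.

Mean ȳ = (72 + 72 + 71 + 65 + 69 + 65 + 64)/7 = 68.2857
Deviations from mean: 3.7143, 3.7143, 2.7143, -3.2857, 0.7143, -3.2857, -4.2857
Σ(y_t−ȳ)(y_{t+1}−ȳ) = (13.7959) + (10.0816) + (-8.9184) + (-2.3469) + (-2.3469) + (14.0816) = 24.3469
Denominator Σ(y_t−ȳ)² = 75.4286
r_1 = 24.3469 / 75.4286 = 0.323

0.323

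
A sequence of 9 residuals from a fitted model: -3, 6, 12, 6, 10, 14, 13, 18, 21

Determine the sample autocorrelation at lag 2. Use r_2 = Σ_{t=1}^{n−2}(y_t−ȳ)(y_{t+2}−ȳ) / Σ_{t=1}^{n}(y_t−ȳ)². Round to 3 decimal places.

0.083

Mean ȳ = (-3 + 6 + 12 + 6 + 10 + 14 + 13 + 18 + 21)/9 = 10.7778
Σ(y_t−ȳ)(y_{t+2}−ȳ) = (-16.8395) + (22.8272) + (-0.9506) + (-15.3951) + (-1.7284) + (23.2716) + (22.7160) = 33.9012
Denominator Σ(y_t−ȳ)² = 409.5556
r_2 = 33.9012 / 409.5556 = 0.083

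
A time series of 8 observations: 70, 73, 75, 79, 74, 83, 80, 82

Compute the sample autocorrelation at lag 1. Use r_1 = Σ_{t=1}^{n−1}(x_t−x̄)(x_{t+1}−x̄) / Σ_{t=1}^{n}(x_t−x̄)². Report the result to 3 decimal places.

0.270

Mean x̄ = (70 + 73 + 75 + 79 + 74 + 83 + 80 + 82)/8 = 77.0000
Deviations from mean: -7.0000, -4.0000, -2.0000, 2.0000, -3.0000, 6.0000, 3.0000, 5.0000
Numerator Σ_{t=1}^{7}(x_t−x̄)(x_{t+1}−x̄) = 41.0000
Denominator Σ(x_t−x̄)² = 152.0000
r_1 = 41.0000 / 152.0000 = 0.270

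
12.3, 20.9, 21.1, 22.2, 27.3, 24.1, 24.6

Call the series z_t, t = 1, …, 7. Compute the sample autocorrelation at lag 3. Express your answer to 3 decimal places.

Mean z̄ = (12.3 + 20.9 + 21.1 + 22.2 + 27.3 + 24.1 + 24.6)/7 = 21.7857
Σ(z_t−z̄)(z_{t+3}−z̄) = (-3.9298) + (-4.8841) + (-1.5869) + (1.1659) = -9.2349
Denominator Σ(z_t−z̄)² = 135.0886
r_3 = -9.2349 / 135.0886 = -0.068

-0.068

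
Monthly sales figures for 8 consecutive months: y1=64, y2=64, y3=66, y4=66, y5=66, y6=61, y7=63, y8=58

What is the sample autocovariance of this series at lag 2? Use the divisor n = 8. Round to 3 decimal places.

Mean ȳ = (64 + 64 + 66 + 66 + 66 + 61 + 63 + 58)/8 = 63.5000
Σ_{t=1}^{6}(y_t−ȳ)(y_{t+2}−ȳ) = 15.0000
γ_2 = 15.0000 / 8 = 1.875

1.875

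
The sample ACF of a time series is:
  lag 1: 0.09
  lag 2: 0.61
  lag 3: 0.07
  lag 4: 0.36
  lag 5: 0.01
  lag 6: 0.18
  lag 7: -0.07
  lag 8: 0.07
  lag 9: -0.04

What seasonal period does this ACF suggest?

The largest autocorrelation is r_2 = 0.61, with weaker echoes at lags 4 (0.36) and 6 (0.18); the remaining lags stay at or below 0.09.
The dominant spike at lag 2 indicates a seasonal period of 2.

2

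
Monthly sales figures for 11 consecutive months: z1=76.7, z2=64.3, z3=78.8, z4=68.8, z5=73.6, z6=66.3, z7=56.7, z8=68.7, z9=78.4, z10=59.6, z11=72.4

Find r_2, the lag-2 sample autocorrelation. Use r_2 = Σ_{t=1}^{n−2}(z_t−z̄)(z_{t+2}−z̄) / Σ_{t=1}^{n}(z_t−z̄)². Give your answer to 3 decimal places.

Mean z̄ = (76.7 + 64.3 + 78.8 + 68.8 + 73.6 + 66.3 + 56.7 + 68.7 + 78.4 + 59.6 + 72.4)/11 = 69.4818
Numerator Σ_{t=1}^{9}(z_t−z̄)(z_{t+2}−z̄) = -19.0534
Denominator Σ(z_t−z̄)² = 543.0164
r_2 = -19.0534 / 543.0164 = -0.035

-0.035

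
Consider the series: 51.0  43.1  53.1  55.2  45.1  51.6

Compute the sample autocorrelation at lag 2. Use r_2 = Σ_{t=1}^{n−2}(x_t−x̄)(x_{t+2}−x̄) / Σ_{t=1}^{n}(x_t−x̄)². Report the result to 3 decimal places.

Mean x̄ = (51.0 + 43.1 + 53.1 + 55.2 + 45.1 + 51.6)/6 = 49.8500
Numerator Σ_{t=1}^{4}(x_t−x̄)(x_{t+2}−x̄) = -38.4500
Denominator Σ(x_t−x̄)² = 111.6950
r_2 = -38.4500 / 111.6950 = -0.344

-0.344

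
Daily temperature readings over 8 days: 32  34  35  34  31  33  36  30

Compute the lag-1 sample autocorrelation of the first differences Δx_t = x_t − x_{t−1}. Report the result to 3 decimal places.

First differences Δx: 2, 1, -1, -3, 2, 3, -6
Mean of differences = -0.2857
Numerator Σ(Δx_t−Δx̄)(Δx_{t+1}−Δx̄) = -13.5102
Denominator Σ(Δx_t−Δx̄)² = 63.4286
r_1(Δx) = -13.5102 / 63.4286 = -0.213

-0.213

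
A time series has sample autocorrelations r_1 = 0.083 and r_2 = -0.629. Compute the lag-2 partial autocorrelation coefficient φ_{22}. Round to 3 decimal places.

φ_{22} = (r_2 − r_1²) / (1 − r_1²)
r_1² = (0.083)² = 0.006889
Numerator = -0.629 − 0.0069 = -0.6359; denominator = 1 − 0.0069 = 0.9931
φ_{22} = -0.6359 / 0.9931 = -0.640

-0.640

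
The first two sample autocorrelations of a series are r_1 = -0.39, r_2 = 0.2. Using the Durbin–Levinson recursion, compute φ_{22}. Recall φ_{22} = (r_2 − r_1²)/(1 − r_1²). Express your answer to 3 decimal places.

φ_{22} = (r_2 − r_1²) / (1 − r_1²)
r_1² = (-0.39)² = 0.1521
Numerator = 0.2 − 0.1521 = 0.0479; denominator = 1 − 0.1521 = 0.8479
φ_{22} = 0.0479 / 0.8479 = 0.056

0.056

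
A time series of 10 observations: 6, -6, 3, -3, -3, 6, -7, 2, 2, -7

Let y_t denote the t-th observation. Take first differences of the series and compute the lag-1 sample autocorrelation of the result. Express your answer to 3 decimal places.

-0.591

First differences Δy: -12, 9, -6, 0, 9, -13, 9, 0, -9
Mean of differences = -1.4444
Numerator Σ(Δy_t−Δȳ)(Δy_{t+1}−Δȳ) = -386.5309
Denominator Σ(Δy_t−Δȳ)² = 654.2222
r_1(Δy) = -386.5309 / 654.2222 = -0.591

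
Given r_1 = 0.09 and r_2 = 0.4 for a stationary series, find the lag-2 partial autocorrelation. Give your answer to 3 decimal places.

0.395

φ_{22} = (r_2 − r_1²) / (1 − r_1²)
r_1² = (0.09)² = 0.0081
Numerator = 0.4 − 0.0081 = 0.3919; denominator = 1 − 0.0081 = 0.9919
φ_{22} = 0.3919 / 0.9919 = 0.395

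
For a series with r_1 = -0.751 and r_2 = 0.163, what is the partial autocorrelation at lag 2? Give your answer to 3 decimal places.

-0.920

φ_{22} = (r_2 − r_1²) / (1 − r_1²)
r_1² = (-0.751)² = 0.564001
Numerator = 0.163 − 0.5640 = -0.4010; denominator = 1 − 0.5640 = 0.4360
φ_{22} = -0.4010 / 0.4360 = -0.920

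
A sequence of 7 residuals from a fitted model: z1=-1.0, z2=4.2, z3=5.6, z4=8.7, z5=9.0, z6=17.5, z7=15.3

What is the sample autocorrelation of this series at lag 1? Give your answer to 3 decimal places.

0.485

Mean z̄ = (-1.0 + 4.2 + 5.6 + 8.7 + 9.0 + 17.5 + 15.3)/7 = 8.4714
Deviations from mean: -9.4714, -4.2714, -2.8714, 0.2286, 0.5286, 9.0286, 6.8286
Numerator Σ_{t=1}^{6}(z_t−z̄)(z_{t+1}−z̄) = 118.6106
Denominator Σ(z_t−z̄)² = 244.6743
r_1 = 118.6106 / 244.6743 = 0.485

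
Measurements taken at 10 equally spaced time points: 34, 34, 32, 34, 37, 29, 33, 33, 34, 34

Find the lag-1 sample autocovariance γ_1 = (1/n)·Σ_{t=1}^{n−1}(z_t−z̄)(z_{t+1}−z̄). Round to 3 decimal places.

Mean z̄ = (34 + 34 + 32 + 34 + 37 + 29 + 33 + 33 + 34 + 34)/10 = 33.4000
Σ_{t=1}^{9}(z_t−z̄)(z_{t+1}−z̄) = -12.9600
γ_1 = -12.9600 / 10 = -1.296

-1.296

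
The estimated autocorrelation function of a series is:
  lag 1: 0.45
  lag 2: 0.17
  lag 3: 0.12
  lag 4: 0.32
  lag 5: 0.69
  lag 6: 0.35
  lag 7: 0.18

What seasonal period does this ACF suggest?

The largest autocorrelation is r_5 = 0.69; the remaining lags stay at or below 0.45. The elevated value at lag 1 (0.45), dropping to 0.17 at lag 2, reflects decaying short-term dependence rather than seasonality.
The dominant spike at lag 5 indicates a seasonal period of 5.

5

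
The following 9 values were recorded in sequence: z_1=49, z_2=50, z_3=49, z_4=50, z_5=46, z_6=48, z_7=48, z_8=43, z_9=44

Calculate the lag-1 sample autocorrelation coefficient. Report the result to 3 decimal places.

0.394

Mean z̄ = (49 + 50 + 49 + 50 + 46 + 48 + 48 + 43 + 44)/9 = 47.4444
Numerator Σ_{t=1}^{8}(z_t−z̄)(z_{t+1}−z̄) = 20.5802
Denominator Σ(z_t−z̄)² = 52.2222
r_1 = 20.5802 / 52.2222 = 0.394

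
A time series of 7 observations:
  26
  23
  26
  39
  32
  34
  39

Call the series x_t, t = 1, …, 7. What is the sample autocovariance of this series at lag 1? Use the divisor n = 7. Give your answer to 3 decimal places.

Mean x̄ = (26 + 23 + 26 + 39 + 32 + 34 + 39)/7 = 31.2857
Deviations: -5.2857, -8.2857, -5.2857, 7.7143, 0.7143, 2.7143, 7.7143
Σ_{t=1}^{6}(x_t−x̄)(x_{t+1}−x̄) = 75.2041
γ_1 = 75.2041 / 7 = 10.743

10.743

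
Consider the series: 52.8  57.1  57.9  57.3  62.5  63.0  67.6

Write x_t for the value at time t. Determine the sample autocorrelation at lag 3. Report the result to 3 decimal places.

-0.107

Mean x̄ = (52.8 + 57.1 + 57.9 + 57.3 + 62.5 + 63.0 + 67.6)/7 = 59.7429
Deviations from mean: -6.9429, -2.6429, -1.8429, -2.4429, 2.7571, 3.2571, 7.8571
Σ(x_t−x̄)(x_{t+3}−x̄) = (16.9604) + (-7.2867) + (-6.0024) + (-19.1939) = -15.5227
Denominator Σ(x_t−x̄)² = 144.4971
r_3 = -15.5227 / 144.4971 = -0.107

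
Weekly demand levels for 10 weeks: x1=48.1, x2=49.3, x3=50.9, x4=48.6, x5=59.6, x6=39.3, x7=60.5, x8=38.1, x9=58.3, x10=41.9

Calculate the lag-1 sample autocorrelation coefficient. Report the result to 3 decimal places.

Mean x̄ = (48.1 + 49.3 + 50.9 + 48.6 + 59.6 + 39.3 + 60.5 + 38.1 + 58.3 + 41.9)/10 = 49.4600
Numerator Σ_{t=1}^{9}(x_t−x̄)(x_{t+1}−x̄) = -517.8276
Denominator Σ(x_t−x̄)² = 596.9640
r_1 = -517.8276 / 596.9640 = -0.867

-0.867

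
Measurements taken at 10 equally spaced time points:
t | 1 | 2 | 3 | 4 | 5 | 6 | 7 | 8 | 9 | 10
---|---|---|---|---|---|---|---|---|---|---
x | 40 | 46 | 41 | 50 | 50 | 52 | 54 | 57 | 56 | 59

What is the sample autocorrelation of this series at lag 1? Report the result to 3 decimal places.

Mean x̄ = (40 + 46 + 41 + 50 + 50 + 52 + 54 + 57 + 56 + 59)/10 = 50.5000
Numerator Σ_{t=1}^{9}(x_t−x̄)(x_{t+1}−x̄) = 204.7500
Denominator Σ(x_t−x̄)² = 380.5000
r_1 = 204.7500 / 380.5000 = 0.538

0.538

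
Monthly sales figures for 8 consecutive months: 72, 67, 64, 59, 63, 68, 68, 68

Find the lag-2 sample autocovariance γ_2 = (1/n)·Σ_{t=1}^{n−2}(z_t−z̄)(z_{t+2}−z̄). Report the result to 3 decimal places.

-3.473

Mean z̄ = (72 + 67 + 64 + 59 + 63 + 68 + 68 + 68)/8 = 66.1250
Σ_{t=1}^{6}(z_t−z̄)(z_{t+2}−z̄) = -27.7813
γ_2 = -27.7813 / 8 = -3.473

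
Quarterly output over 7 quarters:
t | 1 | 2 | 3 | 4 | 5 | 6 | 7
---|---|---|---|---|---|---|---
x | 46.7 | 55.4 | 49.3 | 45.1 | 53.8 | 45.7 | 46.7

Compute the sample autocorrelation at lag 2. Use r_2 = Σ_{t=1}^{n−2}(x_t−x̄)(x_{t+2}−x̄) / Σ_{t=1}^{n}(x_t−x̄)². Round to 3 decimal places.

-0.222

Mean x̄ = (46.7 + 55.4 + 49.3 + 45.1 + 53.8 + 45.7 + 46.7)/7 = 48.9571
Deviations from mean: -2.2571, 6.4429, 0.3429, -3.8571, 4.8429, -3.2571, -2.2571
Σ(x_t−x̄)(x_{t+2}−x̄) = (-0.7739) + (-24.8510) + (1.6604) + (12.5633) + (-10.9310) = -22.3322
Denominator Σ(x_t−x̄)² = 100.7571
r_2 = -22.3322 / 100.7571 = -0.222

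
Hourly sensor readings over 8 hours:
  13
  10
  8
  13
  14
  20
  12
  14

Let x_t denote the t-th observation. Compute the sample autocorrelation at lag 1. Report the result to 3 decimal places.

Mean x̄ = (13 + 10 + 8 + 13 + 14 + 20 + 12 + 14)/8 = 13.0000
Deviations from mean: 0.0000, -3.0000, -5.0000, 0.0000, 1.0000, 7.0000, -1.0000, 1.0000
Σ(x_t−x̄)(x_{t+1}−x̄) = (0.0000) + (15.0000) + (0.0000) + (0.0000) + (7.0000) + (-7.0000) + (-1.0000) = 14.0000
Denominator Σ(x_t−x̄)² = 86.0000
r_1 = 14.0000 / 86.0000 = 0.163

0.163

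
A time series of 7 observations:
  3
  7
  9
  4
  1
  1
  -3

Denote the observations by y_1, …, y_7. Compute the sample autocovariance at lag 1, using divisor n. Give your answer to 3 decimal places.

6.140

Mean ȳ = (3 + 7 + 9 + 4 + 1 + 1 − 3)/7 = 3.1429
Deviations: -0.1429, 3.8571, 5.8571, 0.8571, -2.1429, -2.1429, -6.1429
Σ_{t=1}^{6}(y_t−ȳ)(y_{t+1}−ȳ) = 42.9796
γ_1 = 42.9796 / 7 = 6.140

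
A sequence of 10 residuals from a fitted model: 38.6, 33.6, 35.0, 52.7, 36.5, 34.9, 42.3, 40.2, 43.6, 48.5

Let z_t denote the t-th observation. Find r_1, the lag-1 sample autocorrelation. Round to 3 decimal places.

Mean z̄ = (38.6 + 33.6 + 35.0 + 52.7 + 36.5 + 34.9 + 42.3 + 40.2 + 43.6 + 48.5)/10 = 40.5900
Numerator Σ_{t=1}^{9}(z_t−z̄)(z_{t+1}−z̄) = -28.7301
Denominator Σ(z_t−z̄)² = 354.5290
r_1 = -28.7301 / 354.5290 = -0.081

-0.081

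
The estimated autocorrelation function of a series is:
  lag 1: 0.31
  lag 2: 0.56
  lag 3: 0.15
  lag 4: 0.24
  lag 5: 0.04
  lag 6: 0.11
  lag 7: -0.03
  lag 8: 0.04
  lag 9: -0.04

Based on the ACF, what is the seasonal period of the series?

2

The largest autocorrelation is r_2 = 0.56; the remaining lags stay at or below 0.31.
The dominant spike at lag 2 indicates a seasonal period of 2.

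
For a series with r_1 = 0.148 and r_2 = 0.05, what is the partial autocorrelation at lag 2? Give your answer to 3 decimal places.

0.029

φ_{22} = (r_2 − r_1²) / (1 − r_1²)
r_1² = (0.148)² = 0.021904
Numerator = 0.05 − 0.0219 = 0.0281; denominator = 1 − 0.0219 = 0.9781
φ_{22} = 0.0281 / 0.9781 = 0.029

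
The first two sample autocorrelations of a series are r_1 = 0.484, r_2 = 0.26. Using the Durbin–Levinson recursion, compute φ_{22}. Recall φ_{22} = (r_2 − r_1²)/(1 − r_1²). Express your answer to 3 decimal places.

0.034

φ_{22} = (r_2 − r_1²) / (1 − r_1²)
r_1² = (0.484)² = 0.234256
Numerator = 0.26 − 0.2343 = 0.0257; denominator = 1 − 0.2343 = 0.7657
φ_{22} = 0.0257 / 0.7657 = 0.034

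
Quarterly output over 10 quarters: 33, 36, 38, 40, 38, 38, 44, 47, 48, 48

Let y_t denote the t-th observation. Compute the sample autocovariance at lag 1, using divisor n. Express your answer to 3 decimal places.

17.000

Mean ȳ = (33 + 36 + 38 + 40 + 38 + 38 + 44 + 47 + 48 + 48)/10 = 41.0000
Σ_{t=1}^{9}(y_t−ȳ)(y_{t+1}−ȳ) = 170.0000
γ_1 = 170.0000 / 10 = 17.000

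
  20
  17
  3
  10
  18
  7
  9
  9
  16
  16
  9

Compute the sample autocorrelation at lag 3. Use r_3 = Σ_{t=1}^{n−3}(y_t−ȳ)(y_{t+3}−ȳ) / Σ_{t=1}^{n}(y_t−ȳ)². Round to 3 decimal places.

0.086

Mean ȳ = (20 + 17 + 3 + 10 + 18 + 7 + 9 + 9 + 16 + 16 + 9)/11 = 12.1818
Numerator Σ_{t=1}^{8}(y_t−ȳ)(y_{t+3}−ȳ) = 25.1736
Denominator Σ(y_t−ȳ)² = 293.6364
r_3 = 25.1736 / 293.6364 = 0.086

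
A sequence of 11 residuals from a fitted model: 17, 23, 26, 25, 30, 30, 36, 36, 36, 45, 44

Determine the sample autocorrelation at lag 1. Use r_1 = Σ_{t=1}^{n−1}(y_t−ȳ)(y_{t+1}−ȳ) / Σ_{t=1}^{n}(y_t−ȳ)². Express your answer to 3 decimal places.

Mean ȳ = (17 + 23 + 26 + 25 + 30 + 30 + 36 + 36 + 36 + 45 + 44)/11 = 31.6364
Numerator Σ_{t=1}^{10}(y_t−ȳ)(y_{t+1}−ȳ) = 480.5041
Denominator Σ(y_t−ȳ)² = 758.5455
r_1 = 480.5041 / 758.5455 = 0.633

0.633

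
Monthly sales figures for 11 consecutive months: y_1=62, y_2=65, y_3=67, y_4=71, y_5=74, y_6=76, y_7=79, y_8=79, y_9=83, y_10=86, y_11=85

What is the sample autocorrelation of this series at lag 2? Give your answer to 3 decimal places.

0.454

Mean ȳ = (62 + 65 + 67 + 71 + 74 + 76 + 79 + 79 + 83 + 86 + 85)/11 = 75.1818
Numerator Σ_{t=1}^{9}(y_t−ȳ)(y_{t+2}−ȳ) = 303.2066
Denominator Σ(y_t−ȳ)² = 667.6364
r_2 = 303.2066 / 667.6364 = 0.454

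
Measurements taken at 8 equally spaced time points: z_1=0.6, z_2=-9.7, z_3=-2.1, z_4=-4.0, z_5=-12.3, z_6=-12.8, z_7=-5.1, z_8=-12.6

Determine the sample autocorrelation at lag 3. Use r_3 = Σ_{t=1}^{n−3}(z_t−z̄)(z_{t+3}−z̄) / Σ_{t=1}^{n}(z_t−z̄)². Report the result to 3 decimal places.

Mean z̄ = (0.6 − 9.7 − 2.1 − 4.0 − 12.3 − 12.8 − 5.1 − 12.6)/8 = -7.2500
Deviations from mean: 7.8500, -2.4500, 5.1500, 3.2500, -5.0500, -5.5500, 2.1500, -5.3500
Σ(z_t−z̄)(z_{t+3}−z̄) = (25.5125) + (12.3725) + (-28.5825) + (6.9875) + (27.0175) = 43.3075
Denominator Σ(z_t−z̄)² = 194.2600
r_3 = 43.3075 / 194.2600 = 0.223

0.223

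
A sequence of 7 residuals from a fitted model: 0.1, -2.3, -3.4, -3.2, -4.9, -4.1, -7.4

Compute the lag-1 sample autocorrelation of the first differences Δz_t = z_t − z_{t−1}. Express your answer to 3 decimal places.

-0.476

First differences Δz: -2.4, -1.1, 0.2, -1.7, 0.8, -3.3
Mean of differences = -1.2500
Numerator Σ(Δz_t−Δz̄)(Δz_{t+1}−Δz̄) = -5.7325
Denominator Σ(Δz_t−Δz̄)² = 12.0550
r_1(Δz) = -5.7325 / 12.0550 = -0.476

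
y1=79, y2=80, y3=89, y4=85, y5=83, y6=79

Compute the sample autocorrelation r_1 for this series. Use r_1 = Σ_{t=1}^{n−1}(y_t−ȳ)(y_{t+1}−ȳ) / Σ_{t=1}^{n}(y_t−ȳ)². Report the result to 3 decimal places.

Mean ȳ = (79 + 80 + 89 + 85 + 83 + 79)/6 = 82.5000
Deviations from mean: -3.5000, -2.5000, 6.5000, 2.5000, 0.5000, -3.5000
Σ(y_t−ȳ)(y_{t+1}−ȳ) = (8.7500) + (-16.2500) + (16.2500) + (1.2500) + (-1.7500) = 8.2500
Denominator Σ(y_t−ȳ)² = 79.5000
r_1 = 8.2500 / 79.5000 = 0.104

0.104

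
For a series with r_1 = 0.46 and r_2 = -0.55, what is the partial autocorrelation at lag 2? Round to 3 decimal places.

φ_{22} = (r_2 − r_1²) / (1 − r_1²)
r_1² = (0.46)² = 0.2116
Numerator = -0.55 − 0.2116 = -0.7616; denominator = 1 − 0.2116 = 0.7884
φ_{22} = -0.7616 / 0.7884 = -0.966

-0.966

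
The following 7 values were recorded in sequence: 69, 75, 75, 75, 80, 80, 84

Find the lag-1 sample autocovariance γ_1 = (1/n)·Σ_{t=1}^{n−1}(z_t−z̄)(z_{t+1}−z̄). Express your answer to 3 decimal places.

Mean z̄ = (69 + 75 + 75 + 75 + 80 + 80 + 84)/7 = 76.8571
Deviations: -7.8571, -1.8571, -1.8571, -1.8571, 3.1429, 3.1429, 7.1429
Σ_{t=1}^{6}(z_t−z̄)(z_{t+1}−z̄) = 47.9796
γ_1 = 47.9796 / 7 = 6.854

6.854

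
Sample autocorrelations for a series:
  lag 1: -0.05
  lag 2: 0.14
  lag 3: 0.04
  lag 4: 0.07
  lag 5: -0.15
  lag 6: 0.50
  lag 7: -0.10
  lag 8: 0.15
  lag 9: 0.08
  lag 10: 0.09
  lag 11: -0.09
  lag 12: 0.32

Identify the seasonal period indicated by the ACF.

6

The largest autocorrelation is r_6 = 0.50, with a weaker echo at lag 12 (0.32); the remaining lags stay at or below 0.15.
The dominant spike at lag 6 indicates a seasonal period of 6.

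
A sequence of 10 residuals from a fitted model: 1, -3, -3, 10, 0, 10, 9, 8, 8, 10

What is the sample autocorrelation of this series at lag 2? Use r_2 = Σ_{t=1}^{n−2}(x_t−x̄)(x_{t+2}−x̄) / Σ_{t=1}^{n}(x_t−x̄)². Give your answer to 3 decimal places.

0.284

Mean x̄ = (1 − 3 − 3 + 10 + 0 + 10 + 9 + 8 + 8 + 10)/10 = 5.0000
Numerator Σ_{t=1}^{8}(x_t−x̄)(x_{t+2}−x̄) = 79.0000
Denominator Σ(x_t−x̄)² = 278.0000
r_2 = 79.0000 / 278.0000 = 0.284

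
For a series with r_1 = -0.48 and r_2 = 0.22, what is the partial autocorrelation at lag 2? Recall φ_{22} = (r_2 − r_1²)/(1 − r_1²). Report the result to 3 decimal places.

-0.014

φ_{22} = (r_2 − r_1²) / (1 − r_1²)
r_1² = (-0.48)² = 0.2304
Numerator = 0.22 − 0.2304 = -0.0104; denominator = 1 − 0.2304 = 0.7696
φ_{22} = -0.0104 / 0.7696 = -0.014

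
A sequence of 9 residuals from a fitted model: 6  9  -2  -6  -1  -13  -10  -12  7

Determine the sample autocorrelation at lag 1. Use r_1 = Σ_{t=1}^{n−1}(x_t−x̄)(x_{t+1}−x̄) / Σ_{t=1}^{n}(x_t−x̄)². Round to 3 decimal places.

0.250

Mean x̄ = (6 + 9 − 2 − 6 − 1 − 13 − 10 − 12 + 7)/9 = -2.4444
Numerator Σ_{t=1}^{8}(x_t−x̄)(x_{t+1}−x̄) = 141.4691
Denominator Σ(x_t−x̄)² = 566.2222
r_1 = 141.4691 / 566.2222 = 0.250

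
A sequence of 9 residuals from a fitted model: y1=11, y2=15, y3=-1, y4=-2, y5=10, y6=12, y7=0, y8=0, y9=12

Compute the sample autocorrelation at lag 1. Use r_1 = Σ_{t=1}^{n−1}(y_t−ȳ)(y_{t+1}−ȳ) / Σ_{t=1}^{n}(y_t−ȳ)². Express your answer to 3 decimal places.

-0.009

Mean ȳ = (11 + 15 − 1 − 2 + 10 + 12 + 0 + 0 + 12)/9 = 6.3333
Numerator Σ_{t=1}^{8}(y_t−ȳ)(y_{t+1}−ȳ) = -3.4444
Denominator Σ(y_t−ȳ)² = 378.0000
r_1 = -3.4444 / 378.0000 = -0.009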